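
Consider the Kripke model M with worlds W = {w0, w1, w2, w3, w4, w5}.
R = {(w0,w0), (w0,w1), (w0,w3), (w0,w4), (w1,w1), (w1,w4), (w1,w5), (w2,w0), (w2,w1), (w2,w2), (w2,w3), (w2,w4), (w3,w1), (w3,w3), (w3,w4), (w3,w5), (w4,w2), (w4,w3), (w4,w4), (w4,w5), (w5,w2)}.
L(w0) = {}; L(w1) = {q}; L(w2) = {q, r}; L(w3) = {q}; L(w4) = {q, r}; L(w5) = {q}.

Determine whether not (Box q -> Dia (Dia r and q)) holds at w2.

No

At w2: Box q -> Dia (Dia r and q) is true, so not (Box q -> Dia (Dia r and q)) is false.
  At w2: Box q is false, Dia (Dia r and q) is true, so Box q -> Dia (Dia r and q) is true.
    At w2: Box q requires q at every successor {w0, w1, w2, w3, w4}.
      q fails at w0, so Box q is false at w2.
    At w2: Dia (Dia r and q) requires Dia r and q at some successor in {w0, w1, w2, w3, w4}.
      Dia r and q holds at w1, so Dia (Dia r and q) is true at w2.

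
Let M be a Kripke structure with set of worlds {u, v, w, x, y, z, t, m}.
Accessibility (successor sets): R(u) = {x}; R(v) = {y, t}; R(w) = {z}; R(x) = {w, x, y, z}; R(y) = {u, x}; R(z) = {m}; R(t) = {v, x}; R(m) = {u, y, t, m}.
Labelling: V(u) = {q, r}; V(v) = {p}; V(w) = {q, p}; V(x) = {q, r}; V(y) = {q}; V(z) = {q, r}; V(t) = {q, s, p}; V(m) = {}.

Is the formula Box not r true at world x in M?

No

Recall that Box ψ holds at a world iff ψ holds at every accessible world, and Dia ψ holds iff ψ holds at some accessible world.
At x: Box not r requires not r at every successor {w, x, y, z}.
  not r fails at x, so Box not r is false at x.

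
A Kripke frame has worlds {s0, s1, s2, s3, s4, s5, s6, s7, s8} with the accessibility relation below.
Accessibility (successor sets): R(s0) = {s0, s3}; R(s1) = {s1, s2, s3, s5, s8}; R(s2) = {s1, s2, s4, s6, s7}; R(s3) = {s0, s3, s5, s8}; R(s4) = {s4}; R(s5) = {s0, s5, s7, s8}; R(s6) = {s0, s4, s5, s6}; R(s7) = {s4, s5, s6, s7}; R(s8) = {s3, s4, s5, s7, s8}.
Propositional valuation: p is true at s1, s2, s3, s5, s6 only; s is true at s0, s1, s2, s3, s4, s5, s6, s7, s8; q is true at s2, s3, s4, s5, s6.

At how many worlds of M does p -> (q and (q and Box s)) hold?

8

Let φ = p -> (q and (q and Box s)). Evaluate φ at each world:
  s0 (successors {s0, s3}): φ is true.
  s1 (successors {s1, s2, s3, s5, s8}): φ is false.
  s2 (successors {s1, s2, s4, s6, s7}): φ is true.
  s3 (successors {s0, s3, s5, s8}): φ is true.
  s4 (successors {s4}): φ is true.
  s5 (successors {s0, s5, s7, s8}): φ is true.
  s6 (successors {s0, s4, s5, s6}): φ is true.
  s7 (successors {s4, s5, s6, s7}): φ is true.
  s8 (successors {s3, s4, s5, s7, s8}): φ is true.
For instance, at s2:
  At s2: p is true, q and (q and Box s) is true, so p -> (q and (q and Box s)) is true.
    At s2: q is true, q and Box s is true, so q and (q and Box s) is true.
      At s2: q is true, Box s is true, so q and Box s is true.
Satisfying worlds: {s0, s2, s3, s4, s5, s6, s7, s8}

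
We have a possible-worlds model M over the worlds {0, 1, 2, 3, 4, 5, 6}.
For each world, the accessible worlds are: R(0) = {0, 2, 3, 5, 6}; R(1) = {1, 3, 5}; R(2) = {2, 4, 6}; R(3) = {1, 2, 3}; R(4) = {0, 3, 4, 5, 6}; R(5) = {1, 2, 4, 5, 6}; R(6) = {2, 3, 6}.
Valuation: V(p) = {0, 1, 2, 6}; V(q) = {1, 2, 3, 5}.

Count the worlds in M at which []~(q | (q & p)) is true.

Let φ = []~(q | (q & p)). Evaluate φ at each world:
  0 (successors {0, 2, 3, 5, 6}): φ is false.
  1 (successors {1, 3, 5}): φ is false.
  2 (successors {2, 4, 6}): φ is false.
  3 (successors {1, 2, 3}): φ is false.
  4 (successors {0, 3, 4, 5, 6}): φ is false.
  5 (successors {1, 2, 4, 5, 6}): φ is false.
  6 (successors {2, 3, 6}): φ is false.
For instance, at 5:
  At 5: []~(q | (q & p)) requires ~(q | (q & p)) at every successor {1, 2, 4, 5, 6}.
    ~(q | (q & p)) fails at 1, so []~(q | (q & p)) is false at 5.
Satisfying worlds: none.

0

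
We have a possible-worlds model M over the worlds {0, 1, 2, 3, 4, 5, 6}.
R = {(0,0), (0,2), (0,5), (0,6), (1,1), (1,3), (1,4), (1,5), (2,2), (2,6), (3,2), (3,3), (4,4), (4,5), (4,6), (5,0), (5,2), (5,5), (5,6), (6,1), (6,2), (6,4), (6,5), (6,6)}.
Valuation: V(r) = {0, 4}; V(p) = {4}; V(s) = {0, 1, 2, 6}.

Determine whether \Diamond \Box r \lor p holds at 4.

Yes

Recall that \Box ψ holds at a world iff ψ holds at every accessible world, and \Diamond ψ holds iff ψ holds at some accessible world.
At 4: \Diamond \Box r is false, p is true, so \Diamond \Box r \lor p is true.
  At 4: \Diamond \Box r requires \Box r at some successor in {4, 5, 6}.
    At 4: \Box r is false.
    At 5: \Box r is false.
    At 6: \Box r is false.
  So \Diamond \Box r is false at 4.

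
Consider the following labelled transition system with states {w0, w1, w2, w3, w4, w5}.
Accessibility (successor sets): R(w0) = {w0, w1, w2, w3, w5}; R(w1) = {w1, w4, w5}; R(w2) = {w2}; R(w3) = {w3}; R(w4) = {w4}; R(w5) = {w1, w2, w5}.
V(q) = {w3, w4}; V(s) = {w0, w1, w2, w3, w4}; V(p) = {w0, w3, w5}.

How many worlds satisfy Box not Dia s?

0

Let φ = Box not Dia s. Evaluate φ at each world:
  w0 (successors {w0, w1, w2, w3, w5}): φ is false.
  w1 (successors {w1, w4, w5}): φ is false.
  w2 (successors {w2}): φ is false.
  w3 (successors {w3}): φ is false.
  w4 (successors {w4}): φ is false.
  w5 (successors {w1, w2, w5}): φ is false.
For instance, at w3:
  At w3: Box not Dia s requires not Dia s at every successor {w3}.
    not Dia s fails at w3, so Box not Dia s is false at w3.
      At w3: Dia s is true, so not Dia s is false.
Satisfying worlds: none.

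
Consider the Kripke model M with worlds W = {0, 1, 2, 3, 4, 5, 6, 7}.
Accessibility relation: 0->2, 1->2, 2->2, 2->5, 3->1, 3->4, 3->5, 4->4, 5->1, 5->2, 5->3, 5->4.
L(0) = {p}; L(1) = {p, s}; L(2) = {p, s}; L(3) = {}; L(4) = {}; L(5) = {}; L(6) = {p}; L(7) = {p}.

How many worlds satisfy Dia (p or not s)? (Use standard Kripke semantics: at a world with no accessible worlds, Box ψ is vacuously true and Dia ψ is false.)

Recall that Dia ψ holds at a world iff ψ holds at some accessible world.
Let φ = Dia (p or not s). Evaluate φ at each world:
  0 (successors {2}): φ is true.
  1 (successors {2}): φ is true.
  2 (successors {2, 5}): φ is true.
  3 (successors {1, 4, 5}): φ is true.
  4 (successors {4}): φ is true.
  5 (successors {1, 2, 3, 4}): φ is true.
  6 (successors ∅): φ is false.
  7 (successors ∅): φ is false.
For instance, at 0:
  At 0: Dia (p or not s) requires p or not s at some successor in {2}.
    p or not s holds at 2, so Dia (p or not s) is true at 0.
Satisfying worlds: {0, 1, 2, 3, 4, 5}

6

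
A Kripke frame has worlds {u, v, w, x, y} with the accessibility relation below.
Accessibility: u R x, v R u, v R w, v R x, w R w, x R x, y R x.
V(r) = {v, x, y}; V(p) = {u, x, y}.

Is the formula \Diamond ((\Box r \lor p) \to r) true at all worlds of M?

Recall that \Box ψ holds at a world iff ψ holds at every accessible world, and \Diamond ψ holds iff ψ holds at some accessible world.
Let φ = \Diamond ((\Box r \lor p) \to r). Evaluate φ at each world:
  u (successors {x}): φ is true.
  v (successors {u, w, x}): φ is true.
  w (successors {w}): φ is true.
  x (successors {x}): φ is true.
  y (successors {x}): φ is true.
For instance, at u:
  At u: \Diamond ((\Box r \lor p) \to r) requires (\Box r \lor p) \to r at some successor in {x}.
    (\Box r \lor p) \to r holds at x, so \Diamond ((\Box r \lor p) \to r) is true at u.
      At x: \Box r \lor p is true, r is true, so (\Box r \lor p) \to r is true.

Yes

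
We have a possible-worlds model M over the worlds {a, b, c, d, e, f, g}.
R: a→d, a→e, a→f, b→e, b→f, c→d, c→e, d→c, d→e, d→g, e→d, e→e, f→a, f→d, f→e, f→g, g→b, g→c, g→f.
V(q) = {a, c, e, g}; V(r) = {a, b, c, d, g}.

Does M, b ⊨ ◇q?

Yes

At b: ◇q requires q at some successor in {e, f}.
  q holds at e, so ◇q is true at b.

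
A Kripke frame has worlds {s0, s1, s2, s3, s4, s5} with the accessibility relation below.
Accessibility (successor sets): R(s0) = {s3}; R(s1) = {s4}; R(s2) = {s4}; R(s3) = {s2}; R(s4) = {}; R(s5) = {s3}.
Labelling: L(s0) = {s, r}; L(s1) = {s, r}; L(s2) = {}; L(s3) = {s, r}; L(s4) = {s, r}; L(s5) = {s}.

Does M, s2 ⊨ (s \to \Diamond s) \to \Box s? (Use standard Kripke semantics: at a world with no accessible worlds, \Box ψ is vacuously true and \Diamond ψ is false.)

Recall that \Box ψ holds at a world iff ψ holds at every accessible world, and \Diamond ψ holds iff ψ holds at some accessible world.
At s2: s \to \Diamond s is true, \Box s is true, so (s \to \Diamond s) \to \Box s is true.
  At s2: s is false, \Diamond s is true, so s \to \Diamond s is true.
    At s2: \Diamond s requires s at some successor in {s4}.
      s holds at s4, so \Diamond s is true at s2.
  At s2: \Box s requires s at every successor {s4}.
    At s4: s is true.
  So \Box s is true at s2.

Yes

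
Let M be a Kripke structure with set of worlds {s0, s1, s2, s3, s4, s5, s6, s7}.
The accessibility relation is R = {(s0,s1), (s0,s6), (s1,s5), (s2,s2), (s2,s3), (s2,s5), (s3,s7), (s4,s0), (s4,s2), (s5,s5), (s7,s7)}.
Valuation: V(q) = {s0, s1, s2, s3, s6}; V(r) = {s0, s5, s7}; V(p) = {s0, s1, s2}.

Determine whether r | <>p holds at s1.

No

At s1: r is false, <>p is false, so r | <>p is false.
  At s1: <>p requires p at some successor in {s5}.
    At s5: p is false.
  So <>p is false at s1.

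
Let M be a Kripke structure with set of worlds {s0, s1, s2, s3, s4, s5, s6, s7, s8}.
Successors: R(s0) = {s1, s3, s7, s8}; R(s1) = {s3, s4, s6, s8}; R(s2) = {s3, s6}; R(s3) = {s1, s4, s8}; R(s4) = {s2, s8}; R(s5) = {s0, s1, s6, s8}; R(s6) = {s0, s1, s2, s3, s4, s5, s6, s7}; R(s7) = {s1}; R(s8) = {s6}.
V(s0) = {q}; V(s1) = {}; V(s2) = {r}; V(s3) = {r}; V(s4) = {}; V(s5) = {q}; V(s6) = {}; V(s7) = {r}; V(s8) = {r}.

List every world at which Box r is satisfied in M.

s4

Let φ = Box r. Evaluate φ at each world:
  s0 (successors {s1, s3, s7, s8}): φ is false.
  s1 (successors {s3, s4, s6, s8}): φ is false.
  s2 (successors {s3, s6}): φ is false.
  s3 (successors {s1, s4, s8}): φ is false.
  s4 (successors {s2, s8}): φ is true.
  s5 (successors {s0, s1, s6, s8}): φ is false.
  s6 (successors {s0, s1, s2, s3, s4, s5, s6, s7}): φ is false.
  s7 (successors {s1}): φ is false.
  s8 (successors {s6}): φ is false.
For instance, at s5:
  At s5: Box r requires r at every successor {s0, s1, s6, s8}.
    r fails at s0, so Box r is false at s5.
Satisfying worlds: {s4}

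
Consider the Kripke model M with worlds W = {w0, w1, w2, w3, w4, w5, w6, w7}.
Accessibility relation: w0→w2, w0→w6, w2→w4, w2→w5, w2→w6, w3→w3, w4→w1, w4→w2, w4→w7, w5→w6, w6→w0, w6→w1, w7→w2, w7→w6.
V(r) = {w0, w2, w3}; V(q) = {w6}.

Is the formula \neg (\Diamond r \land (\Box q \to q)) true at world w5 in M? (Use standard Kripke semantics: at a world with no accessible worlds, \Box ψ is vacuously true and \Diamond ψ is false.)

Yes

At w5: \Diamond r \land (\Box q \to q) is false, so \neg (\Diamond r \land (\Box q \to q)) is true.
  At w5: \Diamond r is false, \Box q \to q is false, so \Diamond r \land (\Box q \to q) is false.
    At w5: \Diamond r requires r at some successor in {w6}.
      At w6: r is false.
    So \Diamond r is false at w5.
    At w5: \Box q is true, q is false, so \Box q \to q is false.
      At w5: \Box q requires q at every successor {w6}.
        At w6: q is true.
      So \Box q is true at w5.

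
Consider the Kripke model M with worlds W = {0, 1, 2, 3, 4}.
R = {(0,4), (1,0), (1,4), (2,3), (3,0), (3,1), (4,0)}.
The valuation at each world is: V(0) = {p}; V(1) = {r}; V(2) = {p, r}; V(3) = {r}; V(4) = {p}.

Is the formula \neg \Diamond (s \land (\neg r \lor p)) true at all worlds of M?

Yes

Let φ = \neg \Diamond (s \land (\neg r \lor p)). Evaluate φ at each world:
  0 (successors {4}): φ is true.
  1 (successors {0, 4}): φ is true.
  2 (successors {3}): φ is true.
  3 (successors {0, 1}): φ is true.
  4 (successors {0}): φ is true.
For instance, at 0:
  At 0: \Diamond (s \land (\neg r \lor p)) is false, so \neg \Diamond (s \land (\neg r \lor p)) is true.
    At 0: \Diamond (s \land (\neg r \lor p)) requires s \land (\neg r \lor p) at some successor in {4}.
      At 4: s \land (\neg r \lor p) is false.
    So \Diamond (s \land (\neg r \lor p)) is false at 0.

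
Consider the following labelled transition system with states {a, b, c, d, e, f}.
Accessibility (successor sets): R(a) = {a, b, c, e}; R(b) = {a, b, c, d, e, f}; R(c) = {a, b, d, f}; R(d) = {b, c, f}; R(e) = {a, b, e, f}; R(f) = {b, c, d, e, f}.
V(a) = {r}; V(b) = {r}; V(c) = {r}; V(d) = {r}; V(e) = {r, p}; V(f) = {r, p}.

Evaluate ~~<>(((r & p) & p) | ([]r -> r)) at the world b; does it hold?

Yes

At b: ~<>(((r & p) & p) | ([]r -> r)) is false, so ~~<>(((r & p) & p) | ([]r -> r)) is true.
  At b: <>(((r & p) & p) | ([]r -> r)) is true, so ~<>(((r & p) & p) | ([]r -> r)) is false.
    At b: <>(((r & p) & p) | ([]r -> r)) requires ((r & p) & p) | ([]r -> r) at some successor in {a, b, c, d, e, f}.
      ((r & p) & p) | ([]r -> r) holds at a, so <>(((r & p) & p) | ([]r -> r)) is true at b.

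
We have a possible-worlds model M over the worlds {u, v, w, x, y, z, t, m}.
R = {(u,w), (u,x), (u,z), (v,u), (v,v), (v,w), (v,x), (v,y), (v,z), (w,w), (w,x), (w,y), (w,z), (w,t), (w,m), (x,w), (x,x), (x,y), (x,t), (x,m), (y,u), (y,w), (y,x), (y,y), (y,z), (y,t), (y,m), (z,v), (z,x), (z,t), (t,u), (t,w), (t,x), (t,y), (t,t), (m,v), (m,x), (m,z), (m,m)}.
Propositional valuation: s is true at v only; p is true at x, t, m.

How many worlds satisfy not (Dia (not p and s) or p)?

Let φ = not (Dia (not p and s) or p). Evaluate φ at each world:
  u (successors {w, x, z}): φ is true.
  v (successors {u, v, w, x, y, z}): φ is false.
  w (successors {w, x, y, z, t, m}): φ is true.
  x (successors {w, x, y, t, m}): φ is false.
  y (successors {u, w, x, y, z, t, m}): φ is true.
  z (successors {v, x, t}): φ is false.
  t (successors {u, w, x, y, t}): φ is false.
  m (successors {v, x, z, m}): φ is false.
For instance, at w:
  At w: Dia (not p and s) or p is false, so not (Dia (not p and s) or p) is true.
    At w: Dia (not p and s) is false, p is false, so Dia (not p and s) or p is false.
      At w: Dia (not p and s) requires not p and s at some successor in {w, x, y, z, t, m}.
        At w: not p and s is false.
        At x: not p and s is false.
        At y: not p and s is false.
        At z: not p and s is false.
        At t: not p and s is false.
        At m: not p and s is false.
      So Dia (not p and s) is false at w.
Satisfying worlds: {u, w, y}

3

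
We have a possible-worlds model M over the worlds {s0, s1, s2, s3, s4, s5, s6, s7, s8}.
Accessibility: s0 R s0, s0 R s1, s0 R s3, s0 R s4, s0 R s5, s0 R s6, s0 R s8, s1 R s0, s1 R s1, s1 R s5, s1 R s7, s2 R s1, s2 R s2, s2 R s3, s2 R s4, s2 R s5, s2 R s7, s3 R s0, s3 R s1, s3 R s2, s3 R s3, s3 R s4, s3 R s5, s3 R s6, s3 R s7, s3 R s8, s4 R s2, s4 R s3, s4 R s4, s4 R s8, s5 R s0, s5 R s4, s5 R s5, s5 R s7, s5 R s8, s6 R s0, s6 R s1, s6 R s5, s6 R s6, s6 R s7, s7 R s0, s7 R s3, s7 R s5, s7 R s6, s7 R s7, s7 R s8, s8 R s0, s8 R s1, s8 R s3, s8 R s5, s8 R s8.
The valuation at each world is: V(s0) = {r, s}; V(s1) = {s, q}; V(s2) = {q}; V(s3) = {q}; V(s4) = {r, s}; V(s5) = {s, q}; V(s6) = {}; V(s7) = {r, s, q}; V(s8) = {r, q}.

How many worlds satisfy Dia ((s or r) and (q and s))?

Recall that Dia ψ holds at a world iff ψ holds at some accessible world.
Let φ = Dia ((s or r) and (q and s)). Evaluate φ at each world:
  s0 (successors {s0, s1, s3, s4, s5, s6, s8}): φ is true.
  s1 (successors {s0, s1, s5, s7}): φ is true.
  s2 (successors {s1, s2, s3, s4, s5, s7}): φ is true.
  s3 (successors {s0, s1, s2, s3, s4, s5, s6, s7, s8}): φ is true.
  s4 (successors {s2, s3, s4, s8}): φ is false.
  s5 (successors {s0, s4, s5, s7, s8}): φ is true.
  s6 (successors {s0, s1, s5, s6, s7}): φ is true.
  s7 (successors {s0, s3, s5, s6, s7, s8}): φ is true.
  s8 (successors {s0, s1, s3, s5, s8}): φ is true.
For instance, at s4:
  At s4: Dia ((s or r) and (q and s)) requires (s or r) and (q and s) at some successor in {s2, s3, s4, s8}.
    At s2: (s or r) and (q and s) is false.
    At s3: (s or r) and (q and s) is false.
    At s4: (s or r) and (q and s) is false.
    At s8: (s or r) and (q and s) is false.
  So Dia ((s or r) and (q and s)) is false at s4.
Satisfying worlds: {s0, s1, s2, s3, s5, s6, s7, s8}

8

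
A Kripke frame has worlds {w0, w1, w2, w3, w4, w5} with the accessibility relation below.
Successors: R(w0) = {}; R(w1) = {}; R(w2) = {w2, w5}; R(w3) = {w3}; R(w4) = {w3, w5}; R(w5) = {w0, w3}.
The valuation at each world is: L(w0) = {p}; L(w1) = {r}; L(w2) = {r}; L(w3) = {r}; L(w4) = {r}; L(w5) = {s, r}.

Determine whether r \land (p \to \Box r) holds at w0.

Recall that \Box ψ holds at a world iff ψ holds at every accessible world, and \Diamond ψ holds iff ψ holds at some accessible world.
At w0: r is false, p \to \Box r is true, so r \land (p \to \Box r) is false.
  At w0: p is true, \Box r is true, so p \to \Box r is true.
    At w0: no accessible worlds, so \Box r holds vacuously.

No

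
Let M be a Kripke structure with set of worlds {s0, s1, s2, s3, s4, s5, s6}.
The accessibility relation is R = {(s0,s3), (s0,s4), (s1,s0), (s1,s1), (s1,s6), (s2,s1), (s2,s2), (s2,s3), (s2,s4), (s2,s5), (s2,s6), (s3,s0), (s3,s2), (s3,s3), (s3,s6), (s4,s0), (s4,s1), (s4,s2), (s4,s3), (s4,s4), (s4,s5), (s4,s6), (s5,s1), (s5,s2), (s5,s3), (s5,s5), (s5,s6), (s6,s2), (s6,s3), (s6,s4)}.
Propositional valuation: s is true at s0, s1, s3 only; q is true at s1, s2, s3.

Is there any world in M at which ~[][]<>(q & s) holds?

Let φ = ~[][]<>(q & s). Evaluate φ at each world:
  s0 (successors {s3, s4}): φ is false.
  s1 (successors {s0, s1, s6}): φ is false.
  s2 (successors {s1, s2, s3, s4, s5, s6}): φ is false.
  s3 (successors {s0, s2, s3, s6}): φ is false.
  s4 (successors {s0, s1, s2, s3, s4, s5, s6}): φ is false.
  s5 (successors {s1, s2, s3, s5, s6}): φ is false.
  s6 (successors {s2, s3, s4}): φ is false.
For instance, at s0:
  At s0: [][]<>(q & s) is true, so ~[][]<>(q & s) is false.
    At s0: [][]<>(q & s) requires []<>(q & s) at every successor {s3, s4}.
      At s3: []<>(q & s) is true.
      At s4: []<>(q & s) is true.
    So [][]<>(q & s) is true at s0.

No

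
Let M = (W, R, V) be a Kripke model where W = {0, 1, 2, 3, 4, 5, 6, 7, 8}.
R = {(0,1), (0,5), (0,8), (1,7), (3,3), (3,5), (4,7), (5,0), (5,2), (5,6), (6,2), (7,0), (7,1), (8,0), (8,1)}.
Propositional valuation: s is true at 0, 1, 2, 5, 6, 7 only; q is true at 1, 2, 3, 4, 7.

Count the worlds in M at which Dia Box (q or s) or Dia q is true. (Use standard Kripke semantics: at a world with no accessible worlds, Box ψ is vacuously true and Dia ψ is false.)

Let φ = Dia Box (q or s) or Dia q. Evaluate φ at each world:
  0 (successors {1, 5, 8}): φ is true.
  1 (successors {7}): φ is true.
  2 (successors ∅): φ is false.
  3 (successors {3, 5}): φ is true.
  4 (successors {7}): φ is true.
  5 (successors {0, 2, 6}): φ is true.
  6 (successors {2}): φ is true.
  7 (successors {0, 1}): φ is true.
  8 (successors {0, 1}): φ is true.
For instance, at 3:
  At 3: Dia Box (q or s) is true, Dia q is true, so Dia Box (q or s) or Dia q is true.
    At 3: Dia Box (q or s) requires Box (q or s) at some successor in {3, 5}.
      Box (q or s) holds at 3, so Dia Box (q or s) is true at 3.
    At 3: Dia q requires q at some successor in {3, 5}.
      q holds at 3, so Dia q is true at 3.
Satisfying worlds: {0, 1, 3, 4, 5, 6, 7, 8}

8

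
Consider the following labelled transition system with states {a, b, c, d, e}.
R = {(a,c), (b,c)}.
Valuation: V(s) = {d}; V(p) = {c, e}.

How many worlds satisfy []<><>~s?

Recall that []ψ holds at a world iff ψ holds at every accessible world, and <>ψ holds iff ψ holds at some accessible world.
Let φ = []<><>~s. Evaluate φ at each world:
  a (successors {c}): φ is false.
  b (successors {c}): φ is false.
  c (successors ∅): φ is true.
  d (successors ∅): φ is true.
  e (successors ∅): φ is true.
For instance, at b:
  At b: []<><>~s requires <><>~s at every successor {c}.
    <><>~s fails at c, so []<><>~s is false at b.
      At c: no accessible worlds, so <><>~s is false.
Satisfying worlds: {c, d, e}

3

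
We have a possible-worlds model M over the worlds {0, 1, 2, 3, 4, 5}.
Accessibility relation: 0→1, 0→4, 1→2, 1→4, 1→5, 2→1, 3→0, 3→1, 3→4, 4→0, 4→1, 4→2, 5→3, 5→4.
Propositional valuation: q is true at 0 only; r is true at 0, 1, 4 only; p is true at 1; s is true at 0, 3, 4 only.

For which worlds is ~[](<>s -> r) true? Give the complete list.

Let φ = ~[](<>s -> r). Evaluate φ at each world:
  0 (successors {1, 4}): φ is false.
  1 (successors {2, 4, 5}): φ is true.
  2 (successors {1}): φ is false.
  3 (successors {0, 1, 4}): φ is false.
  4 (successors {0, 1, 2}): φ is false.
  5 (successors {3, 4}): φ is true.
For instance, at 5:
  At 5: [](<>s -> r) is false, so ~[](<>s -> r) is true.
    At 5: [](<>s -> r) requires <>s -> r at every successor {3, 4}.
      <>s -> r fails at 3, so [](<>s -> r) is false at 5.
Satisfying worlds: {1, 5}

1, 5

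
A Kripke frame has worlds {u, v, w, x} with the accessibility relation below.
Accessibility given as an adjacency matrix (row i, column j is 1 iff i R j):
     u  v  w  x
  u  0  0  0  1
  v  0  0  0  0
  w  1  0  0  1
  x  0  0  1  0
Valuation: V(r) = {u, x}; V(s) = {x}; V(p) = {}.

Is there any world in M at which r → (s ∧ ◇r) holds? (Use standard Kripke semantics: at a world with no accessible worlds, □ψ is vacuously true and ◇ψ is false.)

Recall that ◇ψ holds at a world iff ψ holds at some accessible world.
Let φ = r → (s ∧ ◇r). Evaluate φ at each world:
  u (successors {x}): φ is false.
  v (successors ∅): φ is true.
  w (successors {u, x}): φ is true.
  x (successors {w}): φ is false.
Detail at v (witness):
  At v: r is false, s ∧ ◇r is false, so r → (s ∧ ◇r) is true.
    At v: s is false, ◇r is false, so s ∧ ◇r is false.
      At v: no accessible worlds, so ◇r is false.

Yes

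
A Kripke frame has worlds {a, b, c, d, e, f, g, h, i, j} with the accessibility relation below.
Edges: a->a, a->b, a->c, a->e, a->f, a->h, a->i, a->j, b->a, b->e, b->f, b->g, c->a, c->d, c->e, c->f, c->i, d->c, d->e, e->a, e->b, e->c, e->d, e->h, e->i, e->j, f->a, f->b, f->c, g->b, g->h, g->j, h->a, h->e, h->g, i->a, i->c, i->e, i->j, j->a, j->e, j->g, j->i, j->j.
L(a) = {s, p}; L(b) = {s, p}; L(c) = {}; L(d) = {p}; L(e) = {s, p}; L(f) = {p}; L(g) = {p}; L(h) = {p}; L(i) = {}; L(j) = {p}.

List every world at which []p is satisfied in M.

Recall that []ψ holds at a world iff ψ holds at every accessible world, and <>ψ holds iff ψ holds at some accessible world.
Let φ = []p. Evaluate φ at each world:
  a (successors {a, b, c, e, f, h, i, j}): φ is false.
  b (successors {a, e, f, g}): φ is true.
  c (successors {a, d, e, f, i}): φ is false.
  d (successors {c, e}): φ is false.
  e (successors {a, b, c, d, h, i, j}): φ is false.
  f (successors {a, b, c}): φ is false.
  g (successors {b, h, j}): φ is true.
  h (successors {a, e, g}): φ is true.
  i (successors {a, c, e, j}): φ is false.
  j (successors {a, e, g, i, j}): φ is false.
For instance, at f:
  At f: []p requires p at every successor {a, b, c}.
    p fails at c, so []p is false at f.
Satisfying worlds: {b, g, h}

b, g, h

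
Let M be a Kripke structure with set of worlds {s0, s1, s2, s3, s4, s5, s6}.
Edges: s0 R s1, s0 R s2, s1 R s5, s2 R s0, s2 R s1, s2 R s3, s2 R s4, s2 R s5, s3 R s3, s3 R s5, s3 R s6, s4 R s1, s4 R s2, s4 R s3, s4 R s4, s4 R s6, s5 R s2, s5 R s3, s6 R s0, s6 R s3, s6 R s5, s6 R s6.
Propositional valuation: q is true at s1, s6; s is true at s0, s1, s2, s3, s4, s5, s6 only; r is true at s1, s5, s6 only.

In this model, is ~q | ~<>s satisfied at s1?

No

Recall that <>ψ holds at a world iff ψ holds at some accessible world.
At s1: ~q is false, ~<>s is false, so ~q | ~<>s is false.
  At s1: <>s is true, so ~<>s is false.
    At s1: <>s requires s at some successor in {s5}.
      s holds at s5, so <>s is true at s1.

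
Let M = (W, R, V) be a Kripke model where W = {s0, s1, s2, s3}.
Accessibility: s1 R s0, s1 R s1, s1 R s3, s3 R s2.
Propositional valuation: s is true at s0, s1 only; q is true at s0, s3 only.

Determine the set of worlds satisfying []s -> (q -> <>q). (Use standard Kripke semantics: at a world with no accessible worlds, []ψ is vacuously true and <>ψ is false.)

s1, s2, s3

Let φ = []s -> (q -> <>q). Evaluate φ at each world:
  s0 (successors ∅): φ is false.
  s1 (successors {s0, s1, s3}): φ is true.
  s2 (successors ∅): φ is true.
  s3 (successors {s2}): φ is true.
For instance, at s1:
  At s1: []s is false, q -> <>q is true, so []s -> (q -> <>q) is true.
    At s1: []s requires s at every successor {s0, s1, s3}.
      s fails at s3, so []s is false at s1.
    At s1: q is false, <>q is true, so q -> <>q is true.
      At s1: <>q requires q at some successor in {s0, s1, s3}.
        q holds at s0, so <>q is true at s1.
Satisfying worlds: {s1, s2, s3}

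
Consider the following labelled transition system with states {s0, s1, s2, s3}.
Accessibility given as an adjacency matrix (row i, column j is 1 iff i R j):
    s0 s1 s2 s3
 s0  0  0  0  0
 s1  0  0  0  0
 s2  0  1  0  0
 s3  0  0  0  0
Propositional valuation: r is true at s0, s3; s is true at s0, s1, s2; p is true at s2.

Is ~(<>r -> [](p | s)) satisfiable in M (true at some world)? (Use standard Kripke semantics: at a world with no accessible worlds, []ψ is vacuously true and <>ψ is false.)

No

Let φ = ~(<>r -> [](p | s)). Evaluate φ at each world:
  s0 (successors ∅): φ is false.
  s1 (successors ∅): φ is false.
  s2 (successors {s1}): φ is false.
  s3 (successors ∅): φ is false.
For instance, at s2:
  At s2: <>r -> [](p | s) is true, so ~(<>r -> [](p | s)) is false.
    At s2: <>r is false, [](p | s) is true, so <>r -> [](p | s) is true.
      At s2: <>r requires r at some successor in {s1}.
        At s1: r is false.
      So <>r is false at s2.
      At s2: [](p | s) requires p | s at every successor {s1}.
        At s1: p | s is true.
      So [](p | s) is true at s2.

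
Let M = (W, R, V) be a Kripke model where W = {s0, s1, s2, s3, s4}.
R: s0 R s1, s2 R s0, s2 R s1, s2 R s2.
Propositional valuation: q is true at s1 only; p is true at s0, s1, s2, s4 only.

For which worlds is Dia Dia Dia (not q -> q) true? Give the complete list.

s2

Let φ = Dia Dia Dia (not q -> q). Evaluate φ at each world:
  s0 (successors {s1}): φ is false.
  s1 (successors ∅): φ is false.
  s2 (successors {s0, s1, s2}): φ is true.
  s3 (successors ∅): φ is false.
  s4 (successors ∅): φ is false.
For instance, at s0:
  At s0: Dia Dia Dia (not q -> q) requires Dia Dia (not q -> q) at some successor in {s1}.
    At s1: Dia Dia (not q -> q) is false.
  So Dia Dia Dia (not q -> q) is false at s0.
Satisfying worlds: {s2}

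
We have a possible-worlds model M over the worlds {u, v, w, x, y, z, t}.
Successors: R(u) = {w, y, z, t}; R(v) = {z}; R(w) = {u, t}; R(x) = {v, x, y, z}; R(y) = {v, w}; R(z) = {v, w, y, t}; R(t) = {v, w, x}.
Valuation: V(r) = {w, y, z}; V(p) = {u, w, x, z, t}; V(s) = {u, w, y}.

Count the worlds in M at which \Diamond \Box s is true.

Recall that \Box ψ holds at a world iff ψ holds at every accessible world, and \Diamond ψ holds iff ψ holds at some accessible world.
Let φ = \Diamond \Box s. Evaluate φ at each world:
  u (successors {w, y, z, t}): φ is false.
  v (successors {z}): φ is false.
  w (successors {u, t}): φ is false.
  x (successors {v, x, y, z}): φ is false.
  y (successors {v, w}): φ is false.
  z (successors {v, w, y, t}): φ is false.
  t (successors {v, w, x}): φ is false.
For instance, at x:
  At x: \Diamond \Box s requires \Box s at some successor in {v, x, y, z}.
    At v: \Box s is false.
    At x: \Box s is false.
    At y: \Box s is false.
    At z: \Box s is false.
  So \Diamond \Box s is false at x.
Satisfying worlds: none.

0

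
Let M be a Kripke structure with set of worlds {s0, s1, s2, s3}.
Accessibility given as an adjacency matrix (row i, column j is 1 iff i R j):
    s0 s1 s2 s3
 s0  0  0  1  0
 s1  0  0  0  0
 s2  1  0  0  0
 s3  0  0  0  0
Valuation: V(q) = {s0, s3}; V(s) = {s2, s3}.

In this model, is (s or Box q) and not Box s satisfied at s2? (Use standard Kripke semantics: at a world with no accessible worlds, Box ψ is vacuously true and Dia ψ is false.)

Yes

At s2: s or Box q is true, not Box s is true, so (s or Box q) and not Box s is true.
  At s2: s is true, Box q is true, so s or Box q is true.
    At s2: Box q requires q at every successor {s0}.
      At s0: q is true.
    So Box q is true at s2.
  At s2: Box s is false, so not Box s is true.
    At s2: Box s requires s at every successor {s0}.
      s fails at s0, so Box s is false at s2.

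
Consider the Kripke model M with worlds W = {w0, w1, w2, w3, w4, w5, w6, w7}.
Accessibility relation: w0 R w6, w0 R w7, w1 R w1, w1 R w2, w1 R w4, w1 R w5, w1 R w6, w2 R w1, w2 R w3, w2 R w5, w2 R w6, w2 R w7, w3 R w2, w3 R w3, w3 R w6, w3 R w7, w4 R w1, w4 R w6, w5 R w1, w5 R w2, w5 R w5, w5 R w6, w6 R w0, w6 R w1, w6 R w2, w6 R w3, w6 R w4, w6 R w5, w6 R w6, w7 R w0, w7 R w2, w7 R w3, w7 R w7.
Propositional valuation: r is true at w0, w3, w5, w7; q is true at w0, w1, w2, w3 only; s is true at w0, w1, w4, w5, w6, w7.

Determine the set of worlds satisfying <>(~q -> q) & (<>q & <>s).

w1, w2, w3, w4, w5, w6, w7

Recall that <>ψ holds at a world iff ψ holds at some accessible world.
Let φ = <>(~q -> q) & (<>q & <>s). Evaluate φ at each world:
  w0 (successors {w6, w7}): φ is false.
  w1 (successors {w1, w2, w4, w5, w6}): φ is true.
  w2 (successors {w1, w3, w5, w6, w7}): φ is true.
  w3 (successors {w2, w3, w6, w7}): φ is true.
  w4 (successors {w1, w6}): φ is true.
  w5 (successors {w1, w2, w5, w6}): φ is true.
  w6 (successors {w0, w1, w2, w3, w4, w5, w6}): φ is true.
  w7 (successors {w0, w2, w3, w7}): φ is true.
For instance, at w4:
  At w4: <>(~q -> q) is true, <>q & <>s is true, so <>(~q -> q) & (<>q & <>s) is true.
    At w4: <>(~q -> q) requires ~q -> q at some successor in {w1, w6}.
      ~q -> q holds at w1, so <>(~q -> q) is true at w4.
    At w4: <>q is true, <>s is true, so <>q & <>s is true.
      At w4: <>q requires q at some successor in {w1, w6}.
        q holds at w1, so <>q is true at w4.
      At w4: <>s requires s at some successor in {w1, w6}.
        s holds at w1, so <>s is true at w4.
Satisfying worlds: {w1, w2, w3, w4, w5, w6, w7}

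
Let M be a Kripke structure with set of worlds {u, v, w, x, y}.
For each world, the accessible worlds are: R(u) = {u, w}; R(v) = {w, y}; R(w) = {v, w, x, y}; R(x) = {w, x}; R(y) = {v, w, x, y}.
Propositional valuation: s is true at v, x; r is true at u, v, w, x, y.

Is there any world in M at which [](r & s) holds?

No

Recall that []ψ holds at a world iff ψ holds at every accessible world, and <>ψ holds iff ψ holds at some accessible world.
Let φ = [](r & s). Evaluate φ at each world:
  u (successors {u, w}): φ is false.
  v (successors {w, y}): φ is false.
  w (successors {v, w, x, y}): φ is false.
  x (successors {w, x}): φ is false.
  y (successors {v, w, x, y}): φ is false.
For instance, at x:
  At x: [](r & s) requires r & s at every successor {w, x}.
    r & s fails at w, so [](r & s) is false at x.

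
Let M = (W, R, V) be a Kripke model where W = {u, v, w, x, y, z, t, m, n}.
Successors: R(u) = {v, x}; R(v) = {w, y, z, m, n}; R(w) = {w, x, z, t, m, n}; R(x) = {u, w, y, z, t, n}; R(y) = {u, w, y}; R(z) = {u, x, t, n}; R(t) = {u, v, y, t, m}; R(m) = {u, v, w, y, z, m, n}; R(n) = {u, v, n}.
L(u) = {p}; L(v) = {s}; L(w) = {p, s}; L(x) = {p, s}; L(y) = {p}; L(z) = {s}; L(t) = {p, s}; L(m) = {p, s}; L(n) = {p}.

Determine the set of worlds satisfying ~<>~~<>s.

Recall that <>ψ holds at a world iff ψ holds at some accessible world.
Let φ = ~<>~~<>s. Evaluate φ at each world:
  u (successors {v, x}): φ is false.
  v (successors {w, y, z, m, n}): φ is false.
  w (successors {w, x, z, t, m, n}): φ is false.
  x (successors {u, w, y, z, t, n}): φ is false.
  y (successors {u, w, y}): φ is false.
  z (successors {u, x, t, n}): φ is false.
  t (successors {u, v, y, t, m}): φ is false.
  m (successors {u, v, w, y, z, m, n}): φ is false.
  n (successors {u, v, n}): φ is false.
For instance, at x:
  At x: <>~~<>s is true, so ~<>~~<>s is false.
    At x: <>~~<>s requires ~~<>s at some successor in {u, w, y, z, t, n}.
      ~~<>s holds at u, so <>~~<>s is true at x.
Satisfying worlds: none.

none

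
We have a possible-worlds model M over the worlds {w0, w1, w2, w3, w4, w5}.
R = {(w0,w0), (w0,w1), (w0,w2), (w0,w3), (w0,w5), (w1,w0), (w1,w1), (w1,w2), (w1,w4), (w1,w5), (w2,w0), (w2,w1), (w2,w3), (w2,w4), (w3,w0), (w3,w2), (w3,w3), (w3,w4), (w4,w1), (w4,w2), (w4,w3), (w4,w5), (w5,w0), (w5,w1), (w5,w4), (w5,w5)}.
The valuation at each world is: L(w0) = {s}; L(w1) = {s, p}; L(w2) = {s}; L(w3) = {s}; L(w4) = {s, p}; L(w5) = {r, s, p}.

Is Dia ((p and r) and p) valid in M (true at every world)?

No

Let φ = Dia ((p and r) and p). Evaluate φ at each world:
  w0 (successors {w0, w1, w2, w3, w5}): φ is true.
  w1 (successors {w0, w1, w2, w4, w5}): φ is true.
  w2 (successors {w0, w1, w3, w4}): φ is false.
  w3 (successors {w0, w2, w3, w4}): φ is false.
  w4 (successors {w1, w2, w3, w5}): φ is true.
  w5 (successors {w0, w1, w4, w5}): φ is true.
Detail at w2 (counterexample):
  At w2: Dia ((p and r) and p) requires (p and r) and p at some successor in {w0, w1, w3, w4}.
    At w0: (p and r) and p is false.
    At w1: (p and r) and p is false.
    At w3: (p and r) and p is false.
    At w4: (p and r) and p is false.
  So Dia ((p and r) and p) is false at w2.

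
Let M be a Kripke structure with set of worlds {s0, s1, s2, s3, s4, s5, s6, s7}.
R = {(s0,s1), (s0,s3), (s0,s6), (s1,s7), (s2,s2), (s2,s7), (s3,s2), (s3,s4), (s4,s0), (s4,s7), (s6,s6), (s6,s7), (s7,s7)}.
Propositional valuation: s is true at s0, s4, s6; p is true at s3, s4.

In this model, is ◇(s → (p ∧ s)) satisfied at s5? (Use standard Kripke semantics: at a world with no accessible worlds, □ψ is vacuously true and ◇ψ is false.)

At s5: no accessible worlds, so ◇(s → (p ∧ s)) is false.

No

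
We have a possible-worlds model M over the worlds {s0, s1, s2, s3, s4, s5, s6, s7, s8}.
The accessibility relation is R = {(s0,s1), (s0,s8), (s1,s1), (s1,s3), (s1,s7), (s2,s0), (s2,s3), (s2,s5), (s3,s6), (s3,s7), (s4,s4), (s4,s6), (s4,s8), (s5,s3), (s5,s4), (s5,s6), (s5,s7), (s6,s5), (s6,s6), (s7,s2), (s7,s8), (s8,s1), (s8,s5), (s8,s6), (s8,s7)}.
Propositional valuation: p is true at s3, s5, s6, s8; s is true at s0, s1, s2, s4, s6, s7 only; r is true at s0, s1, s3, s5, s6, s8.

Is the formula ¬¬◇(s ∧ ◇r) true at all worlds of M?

Recall that ◇ψ holds at a world iff ψ holds at some accessible world.
Let φ = ¬¬◇(s ∧ ◇r). Evaluate φ at each world:
  s0 (successors {s1, s8}): φ is true.
  s1 (successors {s1, s3, s7}): φ is true.
  s2 (successors {s0, s3, s5}): φ is true.
  s3 (successors {s6, s7}): φ is true.
  s4 (successors {s4, s6, s8}): φ is true.
  s5 (successors {s3, s4, s6, s7}): φ is true.
  s6 (successors {s5, s6}): φ is true.
  s7 (successors {s2, s8}): φ is true.
  s8 (successors {s1, s5, s6, s7}): φ is true.
For instance, at s3:
  At s3: ¬◇(s ∧ ◇r) is false, so ¬¬◇(s ∧ ◇r) is true.
    At s3: ◇(s ∧ ◇r) is true, so ¬◇(s ∧ ◇r) is false.
      At s3: ◇(s ∧ ◇r) requires s ∧ ◇r at some successor in {s6, s7}.
        s ∧ ◇r holds at s6, so ◇(s ∧ ◇r) is true at s3.

Yes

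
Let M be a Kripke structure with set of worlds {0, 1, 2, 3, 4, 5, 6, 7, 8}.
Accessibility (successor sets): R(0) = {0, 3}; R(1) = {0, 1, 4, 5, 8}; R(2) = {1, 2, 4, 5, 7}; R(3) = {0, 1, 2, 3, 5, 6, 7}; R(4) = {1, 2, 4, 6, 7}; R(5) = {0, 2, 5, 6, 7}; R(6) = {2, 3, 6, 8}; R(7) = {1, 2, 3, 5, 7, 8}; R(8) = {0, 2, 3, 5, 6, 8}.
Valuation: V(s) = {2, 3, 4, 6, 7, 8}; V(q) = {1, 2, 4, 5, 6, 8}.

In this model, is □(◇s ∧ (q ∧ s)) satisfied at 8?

No

At 8: □(◇s ∧ (q ∧ s)) requires ◇s ∧ (q ∧ s) at every successor {0, 2, 3, 5, 6, 8}.
  ◇s ∧ (q ∧ s) fails at 0, so □(◇s ∧ (q ∧ s)) is false at 8.
    At 0: ◇s is true, q ∧ s is false, so ◇s ∧ (q ∧ s) is false.
      At 0: ◇s requires s at some successor in {0, 3}.
        s holds at 3, so ◇s is true at 0.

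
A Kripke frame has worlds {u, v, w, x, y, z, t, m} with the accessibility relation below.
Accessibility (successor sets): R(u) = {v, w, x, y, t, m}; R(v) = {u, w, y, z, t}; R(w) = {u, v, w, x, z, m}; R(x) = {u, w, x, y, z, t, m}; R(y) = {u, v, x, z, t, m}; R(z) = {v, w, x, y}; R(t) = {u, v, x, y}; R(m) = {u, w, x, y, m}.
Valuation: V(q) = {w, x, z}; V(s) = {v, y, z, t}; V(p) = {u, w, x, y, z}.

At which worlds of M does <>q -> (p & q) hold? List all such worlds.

w, x, z

Let φ = <>q -> (p & q). Evaluate φ at each world:
  u (successors {v, w, x, y, t, m}): φ is false.
  v (successors {u, w, y, z, t}): φ is false.
  w (successors {u, v, w, x, z, m}): φ is true.
  x (successors {u, w, x, y, z, t, m}): φ is true.
  y (successors {u, v, x, z, t, m}): φ is false.
  z (successors {v, w, x, y}): φ is true.
  t (successors {u, v, x, y}): φ is false.
  m (successors {u, w, x, y, m}): φ is false.
For instance, at w:
  At w: <>q is true, p & q is true, so <>q -> (p & q) is true.
    At w: <>q requires q at some successor in {u, v, w, x, z, m}.
      q holds at w, so <>q is true at w.
Satisfying worlds: {w, x, z}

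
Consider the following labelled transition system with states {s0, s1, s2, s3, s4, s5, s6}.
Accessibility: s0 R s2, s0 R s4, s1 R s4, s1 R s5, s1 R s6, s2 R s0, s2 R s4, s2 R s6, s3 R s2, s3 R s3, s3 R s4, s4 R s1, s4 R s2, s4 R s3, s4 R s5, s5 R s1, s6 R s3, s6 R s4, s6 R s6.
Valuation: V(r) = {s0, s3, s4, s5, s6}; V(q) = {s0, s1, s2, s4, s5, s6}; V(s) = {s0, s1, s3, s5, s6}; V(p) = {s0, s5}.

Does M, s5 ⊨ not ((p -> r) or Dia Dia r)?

At s5: (p -> r) or Dia Dia r is true, so not ((p -> r) or Dia Dia r) is false.
  At s5: p -> r is true, Dia Dia r is true, so (p -> r) or Dia Dia r is true.
    At s5: Dia Dia r requires Dia r at some successor in {s1}.
      Dia r holds at s1, so Dia Dia r is true at s5.

No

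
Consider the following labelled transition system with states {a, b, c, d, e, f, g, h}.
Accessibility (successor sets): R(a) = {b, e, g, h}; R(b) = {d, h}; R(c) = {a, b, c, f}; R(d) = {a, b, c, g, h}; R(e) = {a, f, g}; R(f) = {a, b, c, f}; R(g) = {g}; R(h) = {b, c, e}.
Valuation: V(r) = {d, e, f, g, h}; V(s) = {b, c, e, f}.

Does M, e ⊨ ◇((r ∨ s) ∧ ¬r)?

No

Recall that ◇ψ holds at a world iff ψ holds at some accessible world.
At e: ◇((r ∨ s) ∧ ¬r) requires (r ∨ s) ∧ ¬r at some successor in {a, f, g}.
  At a: (r ∨ s) ∧ ¬r is false.
  At f: (r ∨ s) ∧ ¬r is false.
  At g: (r ∨ s) ∧ ¬r is false.
So ◇((r ∨ s) ∧ ¬r) is false at e.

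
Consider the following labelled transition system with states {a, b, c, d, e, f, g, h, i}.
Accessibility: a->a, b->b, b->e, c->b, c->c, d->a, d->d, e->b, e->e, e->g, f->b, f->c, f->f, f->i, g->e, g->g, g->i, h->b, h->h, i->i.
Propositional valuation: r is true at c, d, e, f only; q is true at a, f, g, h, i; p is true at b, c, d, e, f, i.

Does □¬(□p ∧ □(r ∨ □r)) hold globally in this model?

Recall that □ψ holds at a world iff ψ holds at every accessible world, and ◇ψ holds iff ψ holds at some accessible world.
Let φ = □¬(□p ∧ □(r ∨ □r)). Evaluate φ at each world:
  a (successors {a}): φ is true.
  b (successors {b, e}): φ is true.
  c (successors {b, c}): φ is true.
  d (successors {a, d}): φ is true.
  e (successors {b, e, g}): φ is true.
  f (successors {b, c, f, i}): φ is true.
  g (successors {e, g, i}): φ is true.
  h (successors {b, h}): φ is true.
  i (successors {i}): φ is true.
For instance, at e:
  At e: □¬(□p ∧ □(r ∨ □r)) requires ¬(□p ∧ □(r ∨ □r)) at every successor {b, e, g}.
      At b: □p ∧ □(r ∨ □r) is false, so ¬(□p ∧ □(r ∨ □r)) is true.
      At e: □p ∧ □(r ∨ □r) is false, so ¬(□p ∧ □(r ∨ □r)) is true.
      At g: □p ∧ □(r ∨ □r) is false, so ¬(□p ∧ □(r ∨ □r)) is true.
  So □¬(□p ∧ □(r ∨ □r)) is true at e.

Yes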